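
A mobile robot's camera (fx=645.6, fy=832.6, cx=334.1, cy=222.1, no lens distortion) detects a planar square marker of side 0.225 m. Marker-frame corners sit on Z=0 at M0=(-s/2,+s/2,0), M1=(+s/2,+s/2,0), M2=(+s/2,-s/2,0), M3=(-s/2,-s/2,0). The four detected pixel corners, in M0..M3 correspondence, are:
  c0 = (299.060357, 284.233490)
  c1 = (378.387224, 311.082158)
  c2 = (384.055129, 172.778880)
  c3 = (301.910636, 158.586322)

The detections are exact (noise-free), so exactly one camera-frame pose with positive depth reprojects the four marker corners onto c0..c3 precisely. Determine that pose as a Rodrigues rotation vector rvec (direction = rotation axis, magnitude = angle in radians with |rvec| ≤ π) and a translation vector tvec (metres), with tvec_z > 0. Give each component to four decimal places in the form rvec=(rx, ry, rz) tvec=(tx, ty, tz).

Intrinsics K: fx=645.6, fy=832.6, cx=334.1, cy=222.1
Marker side s = 0.225 m; corners in marker frame (Z=0):
  M0 = (-0.1125, +0.1125, 0)
  M1 = (+0.1125, +0.1125, 0)
  M2 = (+0.1125, -0.1125, 0)
  M3 = (-0.1125, -0.1125, 0)
Detected image corners:
  c0 = (299.060357, 284.233490) px
  c1 = (378.387224, 311.082158) px
  c2 = (384.055129, 172.778880) px
  c3 = (301.910636, 158.586322) px
Planar DLT: solve 8×8 A·h = b for H (H[2,2]=1):
  H  [+206.48519 +26.22296 +338.79334]
  H  [-11.86013 +615.61840 +232.13117]
  H  [-0.44667 +0.13155 +1.00000]
B = K⁻¹H; ‖b₁‖=0.717008, ‖b₂‖=0.717008; λ = 2/(‖b₁‖+‖b₂‖) = 1.394685, sign → tz>0 ⇒ λ=+1.394685
r₁ = λ·B[:,0] = (+0.76845,+0.14631,-0.62296); r₂ = λ·B[:,1] = (-0.03829,+0.98228,+0.18346)
r₃ = r₁×r₂ = (+0.63876,-0.11713,+0.76044); SVD([r₁ r₂ r₃]) → R = UVᵀ:
  R  [+0.76845 -0.03829 +0.63876]
  R  [+0.14631 +0.98228 -0.11713]
  R  [-0.62296 +0.18346 +0.76044]
t = (+0.01014, +0.01680, +1.39469) m
tr R = 2.511168; θ = arccos((tr R − 1)/2) = 0.714251 rad = 40.924°
axis k = ((R−Rᵀ)₃₂, (R−Rᵀ)₁₃, (R−Rᵀ)₂₁) / (2 sinθ) = (+0.229441, +0.963069, +0.140908)
rvec = θ·k = (+0.163879, +0.687873, +0.100644)

rvec=(0.1639, 0.6879, 0.1006) tvec=(0.0101, 0.0168, 1.3947)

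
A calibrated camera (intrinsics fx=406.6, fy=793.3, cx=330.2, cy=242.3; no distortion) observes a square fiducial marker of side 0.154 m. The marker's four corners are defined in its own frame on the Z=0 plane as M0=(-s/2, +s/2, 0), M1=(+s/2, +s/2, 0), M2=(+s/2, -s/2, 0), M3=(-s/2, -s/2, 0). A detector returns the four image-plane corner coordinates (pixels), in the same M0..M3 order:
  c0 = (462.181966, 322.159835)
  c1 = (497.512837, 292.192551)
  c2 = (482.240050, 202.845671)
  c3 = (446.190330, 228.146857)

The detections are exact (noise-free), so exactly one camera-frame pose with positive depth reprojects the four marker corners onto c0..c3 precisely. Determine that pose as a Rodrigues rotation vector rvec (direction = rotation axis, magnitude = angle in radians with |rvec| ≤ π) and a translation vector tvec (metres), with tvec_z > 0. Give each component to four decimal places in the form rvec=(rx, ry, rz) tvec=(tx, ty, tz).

Intrinsics K: fx=406.6, fy=793.3, cx=330.2, cy=242.3
Marker side s = 0.154 m; corners in marker frame (Z=0):
  M0 = (-0.0770, +0.0770, 0)
  M1 = (+0.0770, +0.0770, 0)
  M2 = (+0.0770, -0.0770, 0)
  M3 = (-0.0770, -0.0770, 0)
Detected image corners:
  c0 = (462.181966, 322.159835) px
  c1 = (497.512837, 292.192551) px
  c2 = (482.240050, 202.845671) px
  c3 = (446.190330, 228.146857) px
Planar DLT: solve 8×8 A·h = b for H (H[2,2]=1):
  H  [+386.00388 +95.62565 +472.47288]
  H  [-94.03139 +591.71890 +260.94502]
  H  [+0.32677 -0.01234 +1.00000]
B = K⁻¹H; ‖b₁‖=0.788842, ‖b₂‖=0.788842; λ = 2/(‖b₁‖+‖b₂‖) = 1.267681, sign → tz>0 ⇒ λ=+1.267681
r₁ = λ·B[:,0] = (+0.86706,-0.27678,+0.41424); r₂ = λ·B[:,1] = (+0.31084,+0.95033,-0.01564)
r₃ = r₁×r₂ = (-0.38934,+0.14232,+0.91003); SVD([r₁ r₂ r₃]) → R = UVᵀ:
  R  [+0.86706 +0.31084 -0.38934]
  R  [-0.27678 +0.95033 +0.14232]
  R  [+0.41424 -0.01564 +0.91003]
t = (+0.44357, +0.02979, +1.26768) m
tr R = 2.727427; θ = arccos((tr R − 1)/2) = 0.528204 rad = 30.264°
axis k = ((R−Rᵀ)₃₂, (R−Rᵀ)₁₃, (R−Rᵀ)₂₁) / (2 sinθ) = (-0.156714, -0.797231, -0.582978)
rvec = θ·k = (-0.082777, -0.421101, -0.307932)

rvec=(-0.0828, -0.4211, -0.3079) tvec=(0.4436, 0.0298, 1.2677)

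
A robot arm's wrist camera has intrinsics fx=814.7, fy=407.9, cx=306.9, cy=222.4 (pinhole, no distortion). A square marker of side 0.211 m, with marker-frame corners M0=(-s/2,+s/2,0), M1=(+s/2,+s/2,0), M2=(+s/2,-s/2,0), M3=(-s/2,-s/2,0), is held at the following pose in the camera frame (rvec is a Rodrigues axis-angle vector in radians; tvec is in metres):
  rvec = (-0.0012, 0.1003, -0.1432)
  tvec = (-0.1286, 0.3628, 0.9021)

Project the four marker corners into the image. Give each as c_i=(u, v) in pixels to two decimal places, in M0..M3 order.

Intrinsics K: fx=814.7, fy=407.9, cx=306.9, cy=222.4
Marker side s = 0.211 m; corners in marker frame (Z=0):
  M0 = (-0.1055, +0.1055, 0)
  M1 = (+0.1055, +0.1055, 0)
  M2 = (+0.1055, -0.1055, 0)
  M3 = (-0.1055, -0.1055, 0)
rvec = (-0.0012, 0.1003, -0.1432), |rvec| = θ = 0.17484 rad = 10.017°
Rodrigues: sinθ=0.17395, 1−cosθ=0.01524; R = I + sinθ·[k]× + (1−cosθ)·[k]×²:
    [+0.98476 +0.14241 +0.09988]
    [-0.14253 +0.98977 -0.00597]
    [-0.09970 -0.00836 +0.99498]
t = (-0.1286, 0.3628, 0.9021) m
M0: Pc = R·M0+t = (-0.21747, +0.48226, +0.91174); u = 814.7·(-0.21747)/0.91174 + 306.9 = 112.5780, v = 407.9·(+0.48226)/0.91174 + 222.4 = 438.1563
M1: Pc = R·M1+t = (-0.00968, +0.45218, +0.89070); u = 814.7·(-0.00968)/0.89070 + 306.9 = 298.0424, v = 407.9·(+0.45218)/0.89070 + 222.4 = 429.4797
M2: Pc = R·M2+t = (-0.03973, +0.24334, +0.89246); u = 814.7·(-0.03973)/0.89246 + 306.9 = 270.6293, v = 407.9·(+0.24334)/0.89246 + 222.4 = 333.6194
M3: Pc = R·M3+t = (-0.24752, +0.27342, +0.91350); u = 814.7·(-0.24752)/0.91350 + 306.9 = 86.1542, v = 407.9·(+0.27342)/0.91350 + 222.4 = 344.4869

c0=(112.58, 438.16) c1=(298.04, 429.48) c2=(270.63, 333.62) c3=(86.15, 344.49)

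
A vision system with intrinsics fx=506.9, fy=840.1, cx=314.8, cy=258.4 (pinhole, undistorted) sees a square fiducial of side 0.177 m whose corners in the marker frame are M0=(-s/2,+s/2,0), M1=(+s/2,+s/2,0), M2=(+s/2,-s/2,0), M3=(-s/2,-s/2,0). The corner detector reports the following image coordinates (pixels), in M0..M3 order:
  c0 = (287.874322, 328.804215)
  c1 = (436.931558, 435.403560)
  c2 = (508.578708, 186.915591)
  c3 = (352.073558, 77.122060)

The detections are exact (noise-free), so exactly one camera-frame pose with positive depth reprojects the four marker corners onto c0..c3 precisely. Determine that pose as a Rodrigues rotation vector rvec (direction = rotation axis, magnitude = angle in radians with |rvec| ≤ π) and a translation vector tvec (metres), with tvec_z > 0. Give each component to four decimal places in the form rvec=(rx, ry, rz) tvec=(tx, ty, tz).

rvec=(0.1340, 0.0494, 0.4031) tvec=(0.0861, 0.0009, 0.5419)

Intrinsics K: fx=506.9, fy=840.1, cx=314.8, cy=258.4
Marker side s = 0.177 m; corners in marker frame (Z=0):
  M0 = (-0.0885, +0.0885, 0)
  M1 = (+0.0885, +0.0885, 0)
  M2 = (+0.0885, -0.0885, 0)
  M3 = (-0.0885, -0.0885, 0)
Detected image corners:
  c0 = (287.874322, 328.804215) px
  c1 = (436.931558, 435.403560) px
  c2 = (508.578708, 186.915591) px
  c3 = (352.073558, 77.122060) px
Planar DLT: solve 8×8 A·h = b for H (H[2,2]=1):
  H  [+847.06780 -281.45321 +395.32294]
  H  [+600.94138 +1479.23616 +259.72658]
  H  [-0.03941 +0.25789 +1.00000]
B = K⁻¹H; ‖b₁‖=1.845434, ‖b₂‖=1.845434; λ = 2/(‖b₁‖+‖b₂‖) = 0.541878, sign → tz>0 ⇒ λ=+0.541878
r₁ = λ·B[:,0] = (+0.91878,+0.39419,-0.02136); r₂ = λ·B[:,1] = (-0.38766,+0.91115,+0.13975)
r₃ = r₁×r₂ = (+0.07455,-0.12012,+0.98996); SVD([r₁ r₂ r₃]) → R = UVᵀ:
  R  [+0.91878 -0.38766 +0.07455]
  R  [+0.39419 +0.91115 -0.12012]
  R  [-0.02136 +0.13975 +0.98996]
t = (+0.08608, +0.00086, +0.54188) m
tr R = 2.819886; θ = arccos((tr R − 1)/2) = 0.427649 rad = 24.503°
axis k = ((R−Rᵀ)₃₂, (R−Rᵀ)₁₃, (R−Rᵀ)₂₁) / (2 sinθ) = (+0.313292, +0.115622, +0.942592)
rvec = θ·k = (+0.133979, +0.049446, +0.403099)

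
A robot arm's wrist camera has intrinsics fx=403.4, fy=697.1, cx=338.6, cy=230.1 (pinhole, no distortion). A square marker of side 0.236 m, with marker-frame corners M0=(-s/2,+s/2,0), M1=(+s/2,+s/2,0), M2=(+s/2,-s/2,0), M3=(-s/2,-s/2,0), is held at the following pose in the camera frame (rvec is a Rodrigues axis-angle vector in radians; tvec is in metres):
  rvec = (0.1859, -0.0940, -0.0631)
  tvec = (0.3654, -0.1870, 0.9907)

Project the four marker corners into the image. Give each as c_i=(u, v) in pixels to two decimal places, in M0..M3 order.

Intrinsics K: fx=403.4, fy=697.1, cx=338.6, cy=230.1
Marker side s = 0.236 m; corners in marker frame (Z=0):
  M0 = (-0.1180, +0.1180, 0)
  M1 = (+0.1180, +0.1180, 0)
  M2 = (+0.1180, -0.1180, 0)
  M3 = (-0.1180, -0.1180, 0)
rvec = (0.1859, -0.0940, -0.0631), |rvec| = θ = 0.21766 rad = 12.471°
Rodrigues: sinθ=0.21595, 1−cosθ=0.02359; R = I + sinθ·[k]× + (1−cosθ)·[k]×²:
    [+0.99362 +0.05390 -0.09910]
    [-0.07131 +0.98081 -0.18148]
    [+0.08742 +0.18739 +0.97839]
t = (0.3654, -0.1870, 0.9907) m
M0: Pc = R·M0+t = (+0.25451, -0.06285, +1.00250); u = 403.4·(+0.25451)/1.00250 + 338.6 = 441.0150, v = 697.1·(-0.06285)/1.00250 + 230.1 = 186.3958
M1: Pc = R·M1+t = (+0.48901, -0.07968, +1.02313); u = 403.4·(+0.48901)/1.02313 + 338.6 = 531.4063, v = 697.1·(-0.07968)/1.02313 + 230.1 = 175.8113
M2: Pc = R·M2+t = (+0.47629, -0.31115, +0.97890); u = 403.4·(+0.47629)/0.97890 + 338.6 = 534.8747, v = 697.1·(-0.31115)/0.97890 + 230.1 = 8.5234
M3: Pc = R·M3+t = (+0.24179, -0.29432, +0.95827); u = 403.4·(+0.24179)/0.95827 + 338.6 = 440.3866, v = 697.1·(-0.29432)/0.95827 + 230.1 = 15.9948

c0=(441.02, 186.40) c1=(531.41, 175.81) c2=(534.87, 8.52) c3=(440.39, 15.99)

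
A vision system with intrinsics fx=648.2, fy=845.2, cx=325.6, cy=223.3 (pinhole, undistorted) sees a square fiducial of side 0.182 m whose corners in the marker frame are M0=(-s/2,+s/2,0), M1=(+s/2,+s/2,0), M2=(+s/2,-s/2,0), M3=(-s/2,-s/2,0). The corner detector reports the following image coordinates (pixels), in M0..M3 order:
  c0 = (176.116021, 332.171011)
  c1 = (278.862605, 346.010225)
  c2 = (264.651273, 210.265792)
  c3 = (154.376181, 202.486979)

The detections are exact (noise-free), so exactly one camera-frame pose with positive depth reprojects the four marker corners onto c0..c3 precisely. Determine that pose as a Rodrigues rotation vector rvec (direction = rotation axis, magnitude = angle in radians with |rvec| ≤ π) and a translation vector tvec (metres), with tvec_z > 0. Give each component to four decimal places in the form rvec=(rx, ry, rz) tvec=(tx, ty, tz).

Intrinsics K: fx=648.2, fy=845.2, cx=325.6, cy=223.3
Marker side s = 0.182 m; corners in marker frame (Z=0):
  M0 = (-0.0910, +0.0910, 0)
  M1 = (+0.0910, +0.0910, 0)
  M2 = (+0.0910, -0.0910, 0)
  M3 = (-0.0910, -0.0910, 0)
Detected image corners:
  c0 = (176.116021, 332.171011) px
  c1 = (278.862605, 346.010225) px
  c2 = (264.651273, 210.265792) px
  c3 = (154.376181, 202.486979) px
Planar DLT: solve 8×8 A·h = b for H (H[2,2]=1):
  H  [+521.80710 +194.72926 +217.47038]
  H  [-18.07961 +847.87214 +275.22972]
  H  [-0.28648 +0.43672 +1.00000]
B = K⁻¹H; ‖b₁‖=0.992697, ‖b₂‖=0.992697; λ = 2/(‖b₁‖+‖b₂‖) = 1.007357, sign → tz>0 ⇒ λ=+1.007357
r₁ = λ·B[:,0] = (+0.95589,+0.05469,-0.28858); r₂ = λ·B[:,1] = (+0.08164,+0.89431,+0.43993)
r₃ = r₁×r₂ = (+0.28215,-0.44409,+0.85040); SVD([r₁ r₂ r₃]) → R = UVᵀ:
  R  [+0.95589 +0.08164 +0.28215]
  R  [+0.05469 +0.89431 -0.44409]
  R  [-0.28858 +0.43993 +0.85040]
t = (-0.16804, +0.06189, +1.00736) m
tr R = 2.700606; θ = arccos((tr R − 1)/2) = 0.554235 rad = 31.755°
axis k = ((R−Rᵀ)₃₂, (R−Rᵀ)₁₃, (R−Rᵀ)₂₁) / (2 sinθ) = (+0.839849, +0.542215, -0.025602)
rvec = θ·k = (+0.465474, +0.300515, -0.014190)

rvec=(0.4655, 0.3005, -0.0142) tvec=(-0.1680, 0.0619, 1.0074)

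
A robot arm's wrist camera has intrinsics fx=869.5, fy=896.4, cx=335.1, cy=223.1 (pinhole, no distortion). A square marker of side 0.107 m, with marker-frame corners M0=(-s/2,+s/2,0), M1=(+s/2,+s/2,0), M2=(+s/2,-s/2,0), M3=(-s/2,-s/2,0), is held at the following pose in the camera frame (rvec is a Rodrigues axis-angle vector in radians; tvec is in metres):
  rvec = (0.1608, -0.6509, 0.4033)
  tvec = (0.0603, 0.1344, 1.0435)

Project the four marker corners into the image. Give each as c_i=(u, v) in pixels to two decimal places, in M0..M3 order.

Intrinsics K: fx=869.5, fy=896.4, cx=335.1, cy=223.1
Marker side s = 0.107 m; corners in marker frame (Z=0):
  M0 = (-0.0535, +0.0535, 0)
  M1 = (+0.0535, +0.0535, 0)
  M2 = (+0.0535, -0.0535, 0)
  M3 = (-0.0535, -0.0535, 0)
rvec = (0.1608, -0.6509, 0.4033), |rvec| = θ = 0.78242 rad = 44.829°
Rodrigues: sinθ=0.70500, 1−cosθ=0.29079; R = I + sinθ·[k]× + (1−cosθ)·[k]×²:
    [+0.72149 -0.41311 -0.55569]
    [+0.31368 +0.91046 -0.26958]
    [+0.61730 +0.02020 +0.78647]
t = (0.0603, 0.1344, 1.0435) m
M0: Pc = R·M0+t = (-0.00040, +0.16633, +1.01156); u = 869.5·(-0.00040)/1.01156 + 335.1 = 334.7551, v = 896.4·(+0.16633)/1.01156 + 223.1 = 370.4931
M1: Pc = R·M1+t = (+0.07680, +0.19989, +1.07761); u = 869.5·(+0.07680)/1.07761 + 335.1 = 397.0673, v = 896.4·(+0.19989)/1.07761 + 223.1 = 389.3783
M2: Pc = R·M2+t = (+0.12100, +0.10247, +1.07544); u = 869.5·(+0.12100)/1.07544 + 335.1 = 432.9298, v = 896.4·(+0.10247)/1.07544 + 223.1 = 308.5122
M3: Pc = R·M3+t = (+0.04380, +0.06891, +1.00939); u = 869.5·(+0.04380)/1.00939 + 335.1 = 372.8309, v = 896.4·(+0.06891)/1.00939 + 223.1 = 284.2950

c0=(334.76, 370.49) c1=(397.07, 389.38) c2=(432.93, 308.51) c3=(372.83, 284.30)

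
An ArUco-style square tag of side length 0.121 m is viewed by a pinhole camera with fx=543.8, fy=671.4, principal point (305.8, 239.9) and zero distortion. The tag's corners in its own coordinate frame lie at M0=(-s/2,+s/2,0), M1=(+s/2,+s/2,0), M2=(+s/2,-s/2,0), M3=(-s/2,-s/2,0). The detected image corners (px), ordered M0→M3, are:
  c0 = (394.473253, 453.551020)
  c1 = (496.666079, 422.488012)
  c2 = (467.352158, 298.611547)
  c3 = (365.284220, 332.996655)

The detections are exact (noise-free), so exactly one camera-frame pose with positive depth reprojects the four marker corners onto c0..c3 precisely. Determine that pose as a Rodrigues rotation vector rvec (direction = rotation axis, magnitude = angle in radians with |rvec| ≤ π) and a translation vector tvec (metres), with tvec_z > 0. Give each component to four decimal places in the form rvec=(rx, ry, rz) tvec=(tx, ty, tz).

rvec=(0.0511, 0.1283, -0.2900) tvec=(0.1447, 0.1293, 0.6319)

Intrinsics K: fx=543.8, fy=671.4, cx=305.8, cy=239.9
Marker side s = 0.121 m; corners in marker frame (Z=0):
  M0 = (-0.0605, +0.0605, 0)
  M1 = (+0.0605, +0.0605, 0)
  M2 = (+0.0605, -0.0605, 0)
  M3 = (-0.0605, -0.0605, 0)
Detected image corners:
  c0 = (394.473253, 453.551020) px
  c1 = (496.666079, 422.488012) px
  c2 = (467.352158, 298.611547) px
  c3 = (365.284220, 332.996655) px
Planar DLT: solve 8×8 A·h = b for H (H[2,2]=1):
  H  [+753.05634 +263.44903 +430.33613]
  H  [-349.99350 +1028.85551 +377.30707]
  H  [-0.21116 +0.05037 +1.00000]
B = K⁻¹H; ‖b₁‖=1.582408, ‖b₂‖=1.582408; λ = 2/(‖b₁‖+‖b₂‖) = 0.631948, sign → tz>0 ⇒ λ=+0.631948
r₁ = λ·B[:,0] = (+0.95016,-0.28175,-0.13344); r₂ = λ·B[:,1] = (+0.28825,+0.95703,+0.03183)
r₃ = r₁×r₂ = (+0.11874,-0.06871,+0.99055); SVD([r₁ r₂ r₃]) → R = UVᵀ:
  R  [+0.95016 +0.28825 +0.11874]
  R  [-0.28175 +0.95703 -0.06871]
  R  [-0.13344 +0.03183 +0.99055]
t = (+0.14472, +0.12933, +0.63195) m
tr R = 2.897735; θ = arccos((tr R − 1)/2) = 0.321168 rad = 18.402°
axis k = ((R−Rᵀ)₃₂, (R−Rᵀ)₁₃, (R−Rᵀ)₂₁) / (2 sinθ) = (+0.159253, +0.399430, -0.902826)
rvec = θ·k = (+0.051147, +0.128284, -0.289959)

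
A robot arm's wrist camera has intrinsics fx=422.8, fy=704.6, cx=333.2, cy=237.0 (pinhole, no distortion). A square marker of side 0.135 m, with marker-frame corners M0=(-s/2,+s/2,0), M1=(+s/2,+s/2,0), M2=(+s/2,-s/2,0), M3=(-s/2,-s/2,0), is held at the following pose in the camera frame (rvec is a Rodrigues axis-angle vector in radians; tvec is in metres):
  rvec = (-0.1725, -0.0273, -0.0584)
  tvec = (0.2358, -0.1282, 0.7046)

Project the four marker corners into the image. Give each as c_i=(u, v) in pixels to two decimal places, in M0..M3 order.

Intrinsics K: fx=422.8, fy=704.6, cx=333.2, cy=237.0
Marker side s = 0.135 m; corners in marker frame (Z=0):
  M0 = (-0.0675, +0.0675, 0)
  M1 = (+0.0675, +0.0675, 0)
  M2 = (+0.0675, -0.0675, 0)
  M3 = (-0.0675, -0.0675, 0)
rvec = (-0.1725, -0.0273, -0.0584), |rvec| = θ = 0.18415 rad = 10.551°
Rodrigues: sinθ=0.18311, 1−cosθ=0.01691; R = I + sinθ·[k]× + (1−cosθ)·[k]×²:
    [+0.99793 +0.06042 -0.02212]
    [-0.05572 +0.98346 +0.17232]
    [+0.03217 -0.17073 +0.98479]
t = (0.2358, -0.1282, 0.7046) m
M0: Pc = R·M0+t = (+0.17252, -0.05805, +0.69090); u = 422.8·(+0.17252)/0.69090 + 333.2 = 438.7727, v = 704.6·(-0.05805)/0.69090 + 237.0 = 177.7942
M1: Pc = R·M1+t = (+0.30724, -0.06558, +0.69525); u = 422.8·(+0.30724)/0.69525 + 333.2 = 520.0406, v = 704.6·(-0.06558)/0.69525 + 237.0 = 170.5403
M2: Pc = R·M2+t = (+0.29908, -0.19835, +0.71830); u = 422.8·(+0.29908)/0.71830 + 333.2 = 509.2442, v = 704.6·(-0.19835)/0.71830 + 237.0 = 42.4368
M3: Pc = R·M3+t = (+0.16436, -0.19082, +0.71395); u = 422.8·(+0.16436)/0.71395 + 333.2 = 430.5343, v = 704.6·(-0.19082)/0.71395 + 237.0 = 48.6773

c0=(438.77, 177.79) c1=(520.04, 170.54) c2=(509.24, 42.44) c3=(430.53, 48.68)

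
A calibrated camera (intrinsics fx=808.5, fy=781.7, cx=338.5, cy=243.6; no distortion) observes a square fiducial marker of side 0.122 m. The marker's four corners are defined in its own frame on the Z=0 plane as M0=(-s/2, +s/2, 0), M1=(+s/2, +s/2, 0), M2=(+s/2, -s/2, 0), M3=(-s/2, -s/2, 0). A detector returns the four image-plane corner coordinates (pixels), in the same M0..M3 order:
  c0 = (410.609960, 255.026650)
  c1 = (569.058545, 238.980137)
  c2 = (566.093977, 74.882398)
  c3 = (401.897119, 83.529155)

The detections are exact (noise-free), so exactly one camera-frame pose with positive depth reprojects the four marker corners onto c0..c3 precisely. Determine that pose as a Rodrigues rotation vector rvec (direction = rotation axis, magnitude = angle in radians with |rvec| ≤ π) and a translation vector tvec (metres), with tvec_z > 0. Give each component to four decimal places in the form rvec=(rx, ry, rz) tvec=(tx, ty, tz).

rvec=(0.1515, -0.2267, -0.0806) tvec=(0.1059, -0.0577, 0.5696)

Intrinsics K: fx=808.5, fy=781.7, cx=338.5, cy=243.6
Marker side s = 0.122 m; corners in marker frame (Z=0):
  M0 = (-0.0610, +0.0610, 0)
  M1 = (+0.0610, +0.0610, 0)
  M2 = (+0.0610, -0.0610, 0)
  M3 = (-0.0610, -0.0610, 0)
Detected image corners:
  c0 = (410.609960, 255.026650) px
  c1 = (569.058545, 238.980137) px
  c2 = (566.093977, 74.882398) px
  c3 = (401.897119, 83.529155) px
Planar DLT: solve 8×8 A·h = b for H (H[2,2]=1):
  H  [+1507.89121 +182.79009 +488.84374]
  H  [-39.42003 +1420.06646 +164.38476]
  H  [+0.38194 +0.27824 +1.00000]
B = K⁻¹H; ‖b₁‖=1.755588, ‖b₂‖=1.755588; λ = 2/(‖b₁‖+‖b₂‖) = 0.569610, sign → tz>0 ⇒ λ=+0.569610
r₁ = λ·B[:,0] = (+0.97126,-0.09652,+0.21756); r₂ = λ·B[:,1] = (+0.06242,+0.98539,+0.15849)
r₃ = r₁×r₂ = (-0.22968,-0.14035,+0.96309); SVD([r₁ r₂ r₃]) → R = UVᵀ:
  R  [+0.97126 +0.06242 -0.22968]
  R  [-0.09652 +0.98539 -0.14035]
  R  [+0.21756 +0.15849 +0.96309]
t = (+0.10592, -0.05772, +0.56961) m
tr R = 2.919742; θ = arccos((tr R − 1)/2) = 0.284255 rad = 16.287°
axis k = ((R−Rᵀ)₃₂, (R−Rᵀ)₁₃, (R−Rᵀ)₂₁) / (2 sinθ) = (+0.532810, -0.797375, -0.283385)
rvec = θ·k = (+0.151454, -0.226658, -0.080554)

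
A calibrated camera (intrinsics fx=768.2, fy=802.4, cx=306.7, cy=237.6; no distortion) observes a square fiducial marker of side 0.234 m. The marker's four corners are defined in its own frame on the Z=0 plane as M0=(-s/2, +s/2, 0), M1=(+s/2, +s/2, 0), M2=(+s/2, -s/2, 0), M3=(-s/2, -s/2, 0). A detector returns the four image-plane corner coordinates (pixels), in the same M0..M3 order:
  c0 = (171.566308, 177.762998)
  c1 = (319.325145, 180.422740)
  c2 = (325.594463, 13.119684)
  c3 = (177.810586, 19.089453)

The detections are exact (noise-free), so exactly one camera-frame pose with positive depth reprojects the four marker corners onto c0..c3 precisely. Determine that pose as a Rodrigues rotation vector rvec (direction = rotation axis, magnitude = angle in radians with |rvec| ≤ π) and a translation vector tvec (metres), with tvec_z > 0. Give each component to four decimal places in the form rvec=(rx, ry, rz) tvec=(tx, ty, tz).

Intrinsics K: fx=768.2, fy=802.4, cx=306.7, cy=237.6
Marker side s = 0.234 m; corners in marker frame (Z=0):
  M0 = (-0.1170, +0.1170, 0)
  M1 = (+0.1170, +0.1170, 0)
  M2 = (+0.1170, -0.1170, 0)
  M3 = (-0.1170, -0.1170, 0)
Detected image corners:
  c0 = (171.566308, 177.762998) px
  c1 = (319.325145, 180.422740) px
  c2 = (325.594463, 13.119684) px
  c3 = (177.810586, 19.089453) px
Planar DLT: solve 8×8 A·h = b for H (H[2,2]=1):
  H  [+575.23604 -28.93937 +246.62063]
  H  [-29.18360 +695.17816 +97.53616]
  H  [-0.22635 -0.00886 +1.00000]
B = K⁻¹H; ‖b₁‖=0.869712, ‖b₂‖=0.869712; λ = 2/(‖b₁‖+‖b₂‖) = 1.149805, sign → tz>0 ⇒ λ=+1.149805
r₁ = λ·B[:,0] = (+0.96489,+0.03525,-0.26026); r₂ = λ·B[:,1] = (-0.03925,+0.99918,-0.01019)
r₃ = r₁×r₂ = (+0.25969,+0.02004,+0.96548); SVD([r₁ r₂ r₃]) → R = UVᵀ:
  R  [+0.96489 -0.03925 +0.25969]
  R  [+0.03525 +0.99918 +0.02004]
  R  [-0.26026 -0.01019 +0.96548]
t = (-0.08992, -0.20071, +1.14981) m
tr R = 2.929556; θ = arccos((tr R − 1)/2) = 0.266198 rad = 15.252°
axis k = ((R−Rᵀ)₃₂, (R−Rᵀ)₁₃, (R−Rᵀ)₂₁) / (2 sinθ) = (-0.057460, +0.988256, +0.141592)
rvec = θ·k = (-0.015296, +0.263071, +0.037691)

rvec=(-0.0153, 0.2631, 0.0377) tvec=(-0.0899, -0.2007, 1.1498)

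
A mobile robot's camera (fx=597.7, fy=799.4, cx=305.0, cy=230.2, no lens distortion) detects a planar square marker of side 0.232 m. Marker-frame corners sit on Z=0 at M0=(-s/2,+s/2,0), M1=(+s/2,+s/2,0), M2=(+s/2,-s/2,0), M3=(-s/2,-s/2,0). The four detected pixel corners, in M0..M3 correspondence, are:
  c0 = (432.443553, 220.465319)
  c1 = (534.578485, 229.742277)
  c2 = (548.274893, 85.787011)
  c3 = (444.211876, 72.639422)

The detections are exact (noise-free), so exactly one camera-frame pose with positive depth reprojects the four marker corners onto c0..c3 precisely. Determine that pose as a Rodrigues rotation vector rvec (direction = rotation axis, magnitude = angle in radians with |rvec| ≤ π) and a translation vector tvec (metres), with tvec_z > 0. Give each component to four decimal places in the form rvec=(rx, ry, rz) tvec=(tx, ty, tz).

rvec=(0.1250, -0.1328, 0.0722) tvec=(0.3950, -0.1229, 1.2731)

Intrinsics K: fx=597.7, fy=799.4, cx=305.0, cy=230.2
Marker side s = 0.232 m; corners in marker frame (Z=0):
  M0 = (-0.1160, +0.1160, 0)
  M1 = (+0.1160, +0.1160, 0)
  M2 = (+0.1160, -0.1160, 0)
  M3 = (-0.1160, -0.1160, 0)
Detected image corners:
  c0 = (432.443553, 220.465319) px
  c1 = (534.578485, 229.742277) px
  c2 = (548.274893, 85.787011) px
  c3 = (444.211876, 72.639422) px
Planar DLT: solve 8×8 A·h = b for H (H[2,2]=1):
  H  [+496.83524 -8.96186 +490.44861]
  H  [+64.54112 +643.01377 +153.02224]
  H  [+0.10715 +0.09384 +1.00000]
B = K⁻¹H; ‖b₁‖=0.785512, ‖b₂‖=0.785512; λ = 2/(‖b₁‖+‖b₂‖) = 1.273055, sign → tz>0 ⇒ λ=+1.273055
r₁ = λ·B[:,0] = (+0.98862,+0.06350,+0.13640); r₂ = λ·B[:,1] = (-0.08005,+0.98961,+0.11947)
r₃ = r₁×r₂ = (-0.12740,-0.12902,+0.98342); SVD([r₁ r₂ r₃]) → R = UVᵀ:
  R  [+0.98862 -0.08005 -0.12740]
  R  [+0.06350 +0.98961 -0.12902]
  R  [+0.13640 +0.11947 +0.98342]
t = (+0.39499, -0.12291, +1.27306) m
tr R = 2.961646; θ = arccos((tr R − 1)/2) = 0.196156 rad = 11.239°
axis k = ((R−Rᵀ)₃₂, (R−Rᵀ)₁₃, (R−Rᵀ)₂₁) / (2 sinθ) = (+0.637476, -0.676757, +0.368272)
rvec = θ·k = (+0.125045, -0.132750, +0.072239)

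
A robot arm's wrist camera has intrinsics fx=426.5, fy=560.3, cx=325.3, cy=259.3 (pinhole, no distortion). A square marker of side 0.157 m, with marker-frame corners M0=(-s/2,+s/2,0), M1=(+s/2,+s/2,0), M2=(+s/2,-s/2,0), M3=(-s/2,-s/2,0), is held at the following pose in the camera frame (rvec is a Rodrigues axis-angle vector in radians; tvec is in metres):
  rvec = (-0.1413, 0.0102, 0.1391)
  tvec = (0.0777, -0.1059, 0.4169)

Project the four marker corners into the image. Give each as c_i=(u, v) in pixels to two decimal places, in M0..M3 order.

Intrinsics K: fx=426.5, fy=560.3, cx=325.3, cy=259.3
Marker side s = 0.157 m; corners in marker frame (Z=0):
  M0 = (-0.0785, +0.0785, 0)
  M1 = (+0.0785, +0.0785, 0)
  M2 = (+0.0785, -0.0785, 0)
  M3 = (-0.0785, -0.0785, 0)
rvec = (-0.1413, 0.0102, 0.1391), |rvec| = θ = 0.19854 rad = 11.376°
Rodrigues: sinθ=0.19724, 1−cosθ=0.01964; R = I + sinθ·[k]× + (1−cosθ)·[k]×²:
    [+0.99031 -0.13891 +0.00034]
    [+0.13747 +0.98041 +0.14108]
    [-0.01993 -0.13967 +0.99000]
t = (0.0777, -0.1059, 0.4169) m
M0: Pc = R·M0+t = (-0.01094, -0.03973, +0.40750); u = 426.5·(-0.01094)/0.40750 + 325.3 = 313.8467, v = 560.3·(-0.03973)/0.40750 + 259.3 = 204.6734
M1: Pc = R·M1+t = (+0.14453, -0.01815, +0.40437); u = 426.5·(+0.14453)/0.40437 + 325.3 = 477.7441, v = 560.3·(-0.01815)/0.40437 + 259.3 = 234.1559
M2: Pc = R·M2+t = (+0.16634, -0.17207, +0.42630); u = 426.5·(+0.16634)/0.42630 + 325.3 = 491.7214, v = 560.3·(-0.17207)/0.42630 + 259.3 = 33.1417
M3: Pc = R·M3+t = (+0.01087, -0.19365, +0.42943); u = 426.5·(+0.01087)/0.42943 + 325.3 = 336.0911, v = 560.3·(-0.19365)/0.42943 + 259.3 = 6.6292

c0=(313.85, 204.67) c1=(477.74, 234.16) c2=(491.72, 33.14) c3=(336.09, 6.63)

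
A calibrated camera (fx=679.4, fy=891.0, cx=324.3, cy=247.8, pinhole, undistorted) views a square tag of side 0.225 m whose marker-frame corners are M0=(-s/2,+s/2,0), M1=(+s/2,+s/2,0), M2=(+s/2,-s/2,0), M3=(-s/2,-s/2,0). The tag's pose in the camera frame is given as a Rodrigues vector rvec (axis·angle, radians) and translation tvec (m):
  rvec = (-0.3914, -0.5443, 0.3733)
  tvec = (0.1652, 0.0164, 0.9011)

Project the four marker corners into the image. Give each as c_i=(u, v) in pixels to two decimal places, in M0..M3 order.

Intrinsics K: fx=679.4, fy=891.0, cx=324.3, cy=247.8
Marker side s = 0.225 m; corners in marker frame (Z=0):
  M0 = (-0.1125, +0.1125, 0)
  M1 = (+0.1125, +0.1125, 0)
  M2 = (+0.1125, -0.1125, 0)
  M3 = (-0.1125, -0.1125, 0)
rvec = (-0.3914, -0.5443, 0.3733), |rvec| = θ = 0.76734 rad = 43.965°
Rodrigues: sinθ=0.69422, 1−cosθ=0.28024; R = I + sinθ·[k]× + (1−cosθ)·[k]×²:
    [+0.79267 -0.23634 -0.56198]
    [+0.43912 +0.86076 +0.25740]
    [+0.42290 -0.45081 +0.78608]
t = (0.1652, 0.0164, 0.9011) m
M0: Pc = R·M0+t = (+0.04944, +0.06383, +0.80281); u = 679.4·(+0.04944)/0.80281 + 324.3 = 366.1372, v = 891.0·(+0.06383)/0.80281 + 247.8 = 318.6470
M1: Pc = R·M1+t = (+0.22779, +0.16264, +0.89796); u = 679.4·(+0.22779)/0.89796 + 324.3 = 496.6453, v = 891.0·(+0.16264)/0.89796 + 247.8 = 409.1769
M2: Pc = R·M2+t = (+0.28096, -0.03103, +0.99939); u = 679.4·(+0.28096)/0.99939 + 324.3 = 515.3026, v = 891.0·(-0.03103)/0.99939 + 247.8 = 220.1314
M3: Pc = R·M3+t = (+0.10261, -0.12984, +0.90424); u = 679.4·(+0.10261)/0.90424 + 324.3 = 401.3975, v = 891.0·(-0.12984)/0.90424 + 247.8 = 119.8637

c0=(366.14, 318.65) c1=(496.65, 409.18) c2=(515.30, 220.13) c3=(401.40, 119.86)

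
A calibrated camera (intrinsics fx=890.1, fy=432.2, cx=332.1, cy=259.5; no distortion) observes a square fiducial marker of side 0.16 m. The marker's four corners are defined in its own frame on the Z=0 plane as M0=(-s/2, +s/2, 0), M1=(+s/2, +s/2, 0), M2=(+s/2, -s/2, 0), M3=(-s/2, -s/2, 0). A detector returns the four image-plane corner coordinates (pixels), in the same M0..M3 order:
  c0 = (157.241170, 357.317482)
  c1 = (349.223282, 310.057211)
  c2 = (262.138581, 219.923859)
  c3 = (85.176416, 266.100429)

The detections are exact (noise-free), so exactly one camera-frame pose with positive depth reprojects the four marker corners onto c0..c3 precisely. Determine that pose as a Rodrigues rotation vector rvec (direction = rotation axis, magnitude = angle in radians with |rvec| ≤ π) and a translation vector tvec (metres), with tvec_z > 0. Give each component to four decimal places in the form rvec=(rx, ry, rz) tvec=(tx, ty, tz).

rvec=(-0.2724, 0.1731, -0.4611) tvec=(-0.0914, 0.0428, 0.6712)

Intrinsics K: fx=890.1, fy=432.2, cx=332.1, cy=259.5
Marker side s = 0.16 m; corners in marker frame (Z=0):
  M0 = (-0.0800, +0.0800, 0)
  M1 = (+0.0800, +0.0800, 0)
  M2 = (+0.0800, -0.0800, 0)
  M3 = (-0.0800, -0.0800, 0)
Detected image corners:
  c0 = (157.241170, 357.317482) px
  c1 = (349.223282, 310.057211) px
  c2 = (262.138581, 219.923859) px
  c3 = (85.176416, 266.100429) px
Planar DLT: solve 8×8 A·h = b for H (H[2,2]=1):
  H  [+1118.54592 +402.27163 +210.90379]
  H  [-336.10321 +439.10595 +287.03069]
  H  [-0.15340 -0.44271 +1.00000]
B = K⁻¹H; ‖b₁‖=1.489903, ‖b₂‖=1.489903; λ = 2/(‖b₁‖+‖b₂‖) = 0.671185, sign → tz>0 ⇒ λ=+0.671185
r₁ = λ·B[:,0] = (+0.88186,-0.46013,-0.10296); r₂ = λ·B[:,1] = (+0.41420,+0.86032,-0.29714)
r₃ = r₁×r₂ = (+0.22530,+0.21939,+0.94927); SVD([r₁ r₂ r₃]) → R = UVᵀ:
  R  [+0.88186 +0.41420 +0.22530]
  R  [-0.46013 +0.86032 +0.21939]
  R  [-0.10296 -0.29714 +0.94927]
t = (-0.09139, +0.04275, +0.67118) m
tr R = 2.691444; θ = arccos((tr R − 1)/2) = 0.562880 rad = 32.251°
axis k = ((R−Rᵀ)₃₂, (R−Rᵀ)₁₃, (R−Rᵀ)₂₁) / (2 sinθ) = (-0.483985, +0.307579, -0.819240)
rvec = θ·k = (-0.272425, +0.173130, -0.461133)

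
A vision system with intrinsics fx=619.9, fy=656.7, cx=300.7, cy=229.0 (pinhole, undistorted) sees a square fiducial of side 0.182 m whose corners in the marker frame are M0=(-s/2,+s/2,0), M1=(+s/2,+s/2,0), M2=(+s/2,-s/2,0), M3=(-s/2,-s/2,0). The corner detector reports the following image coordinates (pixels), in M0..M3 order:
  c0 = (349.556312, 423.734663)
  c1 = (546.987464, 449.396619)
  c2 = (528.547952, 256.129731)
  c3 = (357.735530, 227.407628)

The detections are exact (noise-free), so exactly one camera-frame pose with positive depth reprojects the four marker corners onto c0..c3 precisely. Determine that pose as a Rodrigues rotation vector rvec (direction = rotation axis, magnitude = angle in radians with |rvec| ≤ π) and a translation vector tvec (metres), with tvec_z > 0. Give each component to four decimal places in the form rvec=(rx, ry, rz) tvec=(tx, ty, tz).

rvec=(-0.4824, -0.1522, 0.1234) tvec=(0.1389, 0.0925, 0.5877)

Intrinsics K: fx=619.9, fy=656.7, cx=300.7, cy=229.0
Marker side s = 0.182 m; corners in marker frame (Z=0):
  M0 = (-0.0910, +0.0910, 0)
  M1 = (+0.0910, +0.0910, 0)
  M2 = (+0.0910, -0.0910, 0)
  M3 = (-0.0910, -0.0910, 0)
Detected image corners:
  c0 = (349.556312, 423.734663) px
  c1 = (546.987464, 449.396619) px
  c2 = (528.547952, 256.129731) px
  c3 = (357.735530, 227.407628) px
Planar DLT: solve 8×8 A·h = b for H (H[2,2]=1):
  H  [+1094.57182 -326.99975 +447.17861]
  H  [+217.16354 +798.87395 +332.32269]
  H  [+0.19797 -0.79986 +1.00000]
B = K⁻¹H; ‖b₁‖=1.701625, ‖b₂‖=1.701625; λ = 2/(‖b₁‖+‖b₂‖) = 0.587674, sign → tz>0 ⇒ λ=+0.587674
r₁ = λ·B[:,0] = (+0.98123,+0.15377,+0.11634); r₂ = λ·B[:,1] = (-0.08198,+0.87882,-0.47006)
r₃ = r₁×r₂ = (-0.17452,+0.45170,+0.87493); SVD([r₁ r₂ r₃]) → R = UVᵀ:
  R  [+0.98123 -0.08198 -0.17452]
  R  [+0.15377 +0.87882 +0.45170]
  R  [+0.11634 -0.47006 +0.87493]
t = (+0.13886, +0.09246, +0.58767) m
tr R = 2.734987; θ = arccos((tr R − 1)/2) = 0.520655 rad = 29.831°
axis k = ((R−Rᵀ)₃₂, (R−Rᵀ)₁₃, (R−Rᵀ)₂₁) / (2 sinθ) = (-0.926486, -0.292357, +0.236961)
rvec = θ·k = (-0.482380, -0.152217, +0.123375)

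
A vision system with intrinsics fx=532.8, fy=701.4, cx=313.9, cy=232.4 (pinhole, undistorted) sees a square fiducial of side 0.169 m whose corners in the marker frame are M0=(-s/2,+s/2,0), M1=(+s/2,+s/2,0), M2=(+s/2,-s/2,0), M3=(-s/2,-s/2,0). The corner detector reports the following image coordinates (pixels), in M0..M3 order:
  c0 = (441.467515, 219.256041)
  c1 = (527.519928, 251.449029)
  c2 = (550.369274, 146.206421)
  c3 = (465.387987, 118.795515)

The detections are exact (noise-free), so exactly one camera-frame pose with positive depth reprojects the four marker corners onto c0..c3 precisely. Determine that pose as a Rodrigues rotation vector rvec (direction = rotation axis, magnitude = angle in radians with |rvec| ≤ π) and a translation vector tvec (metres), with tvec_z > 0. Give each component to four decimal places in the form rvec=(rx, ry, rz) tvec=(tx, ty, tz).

rvec=(-0.1886, 0.2279, 0.3156) tvec=(0.3628, -0.0749, 1.0646)

Intrinsics K: fx=532.8, fy=701.4, cx=313.9, cy=232.4
Marker side s = 0.169 m; corners in marker frame (Z=0):
  M0 = (-0.0845, +0.0845, 0)
  M1 = (+0.0845, +0.0845, 0)
  M2 = (+0.0845, -0.0845, 0)
  M3 = (-0.0845, -0.0845, 0)
Detected image corners:
  c0 = (441.467515, 219.256041) px
  c1 = (527.519928, 251.449029) px
  c2 = (550.369274, 146.206421) px
  c3 = (465.387987, 118.795515) px
Planar DLT: solve 8×8 A·h = b for H (H[2,2]=1):
  H  [+389.36554 -207.09830 +495.47375]
  H  [+132.95076 +582.85607 +183.02949]
  H  [-0.23502 -0.13838 +1.00000]
B = K⁻¹H; ‖b₁‖=0.939336, ‖b₂‖=0.939336; λ = 2/(‖b₁‖+‖b₂‖) = 1.064582, sign → tz>0 ⇒ λ=+1.064582
r₁ = λ·B[:,0] = (+0.92539,+0.28469,-0.25020); r₂ = λ·B[:,1] = (-0.32701,+0.93347,-0.14732)
r₃ = r₁×r₂ = (+0.19161,+0.21814,+0.95692); SVD([r₁ r₂ r₃]) → R = UVᵀ:
  R  [+0.92539 -0.32701 +0.19161]
  R  [+0.28469 +0.93347 +0.21814]
  R  [-0.25020 -0.14732 +0.95692]
t = (+0.36280, -0.07493, +1.06458) m
tr R = 2.815781; θ = arccos((tr R − 1)/2) = 0.432572 rad = 24.785°
axis k = ((R−Rᵀ)₃₂, (R−Rᵀ)₁₃, (R−Rᵀ)₂₁) / (2 sinθ) = (-0.435898, +0.526961, +0.729592)
rvec = θ·k = (-0.188557, +0.227949, +0.315601)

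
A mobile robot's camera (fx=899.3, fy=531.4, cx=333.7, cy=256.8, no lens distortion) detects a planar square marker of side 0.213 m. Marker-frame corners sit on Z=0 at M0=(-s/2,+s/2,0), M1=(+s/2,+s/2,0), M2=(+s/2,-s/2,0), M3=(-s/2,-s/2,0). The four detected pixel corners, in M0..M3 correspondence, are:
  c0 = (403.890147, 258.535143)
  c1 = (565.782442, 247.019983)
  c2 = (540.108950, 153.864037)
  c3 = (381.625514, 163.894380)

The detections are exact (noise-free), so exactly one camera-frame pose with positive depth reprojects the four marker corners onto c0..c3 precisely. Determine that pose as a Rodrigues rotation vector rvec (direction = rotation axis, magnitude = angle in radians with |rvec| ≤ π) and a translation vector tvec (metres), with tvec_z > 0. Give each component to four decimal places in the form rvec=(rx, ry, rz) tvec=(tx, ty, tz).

Intrinsics K: fx=899.3, fy=531.4, cx=333.7, cy=256.8
Marker side s = 0.213 m; corners in marker frame (Z=0):
  M0 = (-0.1065, +0.1065, 0)
  M1 = (+0.1065, +0.1065, 0)
  M2 = (+0.1065, -0.1065, 0)
  M3 = (-0.1065, -0.1065, 0)
Detected image corners:
  c0 = (403.890147, 258.535143) px
  c1 = (565.782442, 247.019983) px
  c2 = (540.108950, 153.864037) px
  c3 = (381.625514, 163.894380) px
Planar DLT: solve 8×8 A·h = b for H (H[2,2]=1):
  H  [+781.14608 +60.97504 +473.23891]
  H  [-37.83250 +418.34975 +205.24726]
  H  [+0.06172 -0.10914 +1.00000]
B = K⁻¹H; ‖b₁‖=0.853959, ‖b₂‖=0.853959; λ = 2/(‖b₁‖+‖b₂‖) = 1.171016, sign → tz>0 ⇒ λ=+1.171016
r₁ = λ·B[:,0] = (+0.99034,-0.11830,+0.07227); r₂ = λ·B[:,1] = (+0.12682,+0.98366,-0.12781)
r₃ = r₁×r₂ = (-0.05597,+0.13574,+0.98916); SVD([r₁ r₂ r₃]) → R = UVᵀ:
  R  [+0.99034 +0.12682 -0.05597]
  R  [-0.11830 +0.98366 +0.13574]
  R  [+0.07227 -0.12781 +0.98916]
t = (+0.18170, -0.11360, +1.17102) m
tr R = 2.963164; θ = arccos((tr R − 1)/2) = 0.192223 rad = 11.014°
axis k = ((R−Rᵀ)₃₂, (R−Rᵀ)₁₃, (R−Rᵀ)₂₁) / (2 sinθ) = (-0.689766, -0.335647, -0.641533)
rvec = θ·k = (-0.132589, -0.064519, -0.123317)

rvec=(-0.1326, -0.0645, -0.1233) tvec=(0.1817, -0.1136, 1.1710)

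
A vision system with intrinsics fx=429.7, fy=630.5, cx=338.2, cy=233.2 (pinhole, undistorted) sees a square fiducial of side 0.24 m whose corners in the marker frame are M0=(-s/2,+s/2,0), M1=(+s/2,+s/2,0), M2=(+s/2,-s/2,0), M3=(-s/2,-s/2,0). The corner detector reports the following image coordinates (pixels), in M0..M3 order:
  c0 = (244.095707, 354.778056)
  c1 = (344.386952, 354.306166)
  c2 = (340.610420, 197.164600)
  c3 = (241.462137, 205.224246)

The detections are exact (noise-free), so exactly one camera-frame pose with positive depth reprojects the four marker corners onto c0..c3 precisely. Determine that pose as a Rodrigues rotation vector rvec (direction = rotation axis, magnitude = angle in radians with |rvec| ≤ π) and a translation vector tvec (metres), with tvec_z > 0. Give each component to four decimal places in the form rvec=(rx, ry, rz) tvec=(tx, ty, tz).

rvec=(-0.0369, 0.2073, -0.0390) tvec=(-0.1077, 0.0695, 0.9888)

Intrinsics K: fx=429.7, fy=630.5, cx=338.2, cy=233.2
Marker side s = 0.24 m; corners in marker frame (Z=0):
  M0 = (-0.1200, +0.1200, 0)
  M1 = (+0.1200, +0.1200, 0)
  M2 = (+0.1200, -0.1200, 0)
  M3 = (-0.1200, -0.1200, 0)
Detected image corners:
  c0 = (244.095707, 354.778056) px
  c1 = (344.386952, 354.306166) px
  c2 = (340.610420, 197.164600) px
  c3 = (241.462137, 205.224246) px
Planar DLT: solve 8×8 A·h = b for H (H[2,2]=1):
  H  [+354.81949 +1.26941 +291.39051]
  H  [-75.45765 +627.13670 +277.54323]
  H  [-0.20731 -0.04109 +1.00000]
B = K⁻¹H; ‖b₁‖=1.011317, ‖b₂‖=1.011317; λ = 2/(‖b₁‖+‖b₂‖) = 0.988810, sign → tz>0 ⇒ λ=+0.988810
r₁ = λ·B[:,0] = (+0.97784,-0.04252,-0.20499); r₂ = λ·B[:,1] = (+0.03490,+0.99856,-0.04063)
r₃ = r₁×r₂ = (+0.20643,+0.03258,+0.97792); SVD([r₁ r₂ r₃]) → R = UVᵀ:
  R  [+0.97784 +0.03490 +0.20643]
  R  [-0.04252 +0.99856 +0.03258]
  R  [-0.20499 -0.04063 +0.97792]
t = (-0.10772, +0.06954, +0.98881) m
tr R = 2.954323; θ = arccos((tr R − 1)/2) = 0.214130 rad = 12.269°
axis k = ((R−Rᵀ)₃₂, (R−Rᵀ)₁₃, (R−Rᵀ)₂₁) / (2 sinθ) = (-0.172269, +0.968058, -0.182174)
rvec = θ·k = (-0.036888, +0.207290, -0.039009)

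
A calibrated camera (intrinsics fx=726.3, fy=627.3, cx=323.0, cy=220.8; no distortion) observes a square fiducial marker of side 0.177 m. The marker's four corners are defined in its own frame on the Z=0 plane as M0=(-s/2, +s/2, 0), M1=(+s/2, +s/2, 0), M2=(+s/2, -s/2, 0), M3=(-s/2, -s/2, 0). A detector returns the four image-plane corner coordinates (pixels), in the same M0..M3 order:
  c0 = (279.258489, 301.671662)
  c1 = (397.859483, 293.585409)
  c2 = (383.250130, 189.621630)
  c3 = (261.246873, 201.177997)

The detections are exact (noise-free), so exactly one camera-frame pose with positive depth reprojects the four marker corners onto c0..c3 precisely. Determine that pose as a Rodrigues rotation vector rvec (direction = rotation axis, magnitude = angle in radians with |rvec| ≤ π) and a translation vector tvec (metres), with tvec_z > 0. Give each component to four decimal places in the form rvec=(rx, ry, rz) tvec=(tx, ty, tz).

Intrinsics K: fx=726.3, fy=627.3, cx=323.0, cy=220.8
Marker side s = 0.177 m; corners in marker frame (Z=0):
  M0 = (-0.0885, +0.0885, 0)
  M1 = (+0.0885, +0.0885, 0)
  M2 = (+0.0885, -0.0885, 0)
  M3 = (-0.0885, -0.0885, 0)
Detected image corners:
  c0 = (279.258489, 301.671662) px
  c1 = (397.859483, 293.585409) px
  c2 = (383.250130, 189.621630) px
  c3 = (261.246873, 201.177997) px
Planar DLT: solve 8×8 A·h = b for H (H[2,2]=1):
  H  [+621.97437 +152.89114 +329.60899]
  H  [-98.26110 +622.62102 +247.41946]
  H  [-0.17416 +0.18339 +1.00000]
B = K⁻¹H; ‖b₁‖=0.954686, ‖b₂‖=0.954686; λ = 2/(‖b₁‖+‖b₂‖) = 1.047465, sign → tz>0 ⇒ λ=+1.047465
r₁ = λ·B[:,0] = (+0.97813,-0.09987,-0.18243); r₂ = λ·B[:,1] = (+0.13507,+0.97204,+0.19210)
r₃ = r₁×r₂ = (+0.15814,-0.21254,+0.96427); SVD([r₁ r₂ r₃]) → R = UVᵀ:
  R  [+0.97813 +0.13507 +0.15814]
  R  [-0.09987 +0.97204 -0.21254]
  R  [-0.18243 +0.19210 +0.96427]
t = (+0.00953, +0.04445, +1.04746) m
tr R = 2.914443; θ = arccos((tr R − 1)/2) = 0.293554 rad = 16.819°
axis k = ((R−Rᵀ)₃₂, (R−Rᵀ)₁₃, (R−Rᵀ)₂₁) / (2 sinθ) = (+0.699197, +0.588489, -0.405962)
rvec = θ·k = (+0.205252, +0.172753, -0.119172)

rvec=(0.2053, 0.1728, -0.1192) tvec=(0.0095, 0.0444, 1.0475)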